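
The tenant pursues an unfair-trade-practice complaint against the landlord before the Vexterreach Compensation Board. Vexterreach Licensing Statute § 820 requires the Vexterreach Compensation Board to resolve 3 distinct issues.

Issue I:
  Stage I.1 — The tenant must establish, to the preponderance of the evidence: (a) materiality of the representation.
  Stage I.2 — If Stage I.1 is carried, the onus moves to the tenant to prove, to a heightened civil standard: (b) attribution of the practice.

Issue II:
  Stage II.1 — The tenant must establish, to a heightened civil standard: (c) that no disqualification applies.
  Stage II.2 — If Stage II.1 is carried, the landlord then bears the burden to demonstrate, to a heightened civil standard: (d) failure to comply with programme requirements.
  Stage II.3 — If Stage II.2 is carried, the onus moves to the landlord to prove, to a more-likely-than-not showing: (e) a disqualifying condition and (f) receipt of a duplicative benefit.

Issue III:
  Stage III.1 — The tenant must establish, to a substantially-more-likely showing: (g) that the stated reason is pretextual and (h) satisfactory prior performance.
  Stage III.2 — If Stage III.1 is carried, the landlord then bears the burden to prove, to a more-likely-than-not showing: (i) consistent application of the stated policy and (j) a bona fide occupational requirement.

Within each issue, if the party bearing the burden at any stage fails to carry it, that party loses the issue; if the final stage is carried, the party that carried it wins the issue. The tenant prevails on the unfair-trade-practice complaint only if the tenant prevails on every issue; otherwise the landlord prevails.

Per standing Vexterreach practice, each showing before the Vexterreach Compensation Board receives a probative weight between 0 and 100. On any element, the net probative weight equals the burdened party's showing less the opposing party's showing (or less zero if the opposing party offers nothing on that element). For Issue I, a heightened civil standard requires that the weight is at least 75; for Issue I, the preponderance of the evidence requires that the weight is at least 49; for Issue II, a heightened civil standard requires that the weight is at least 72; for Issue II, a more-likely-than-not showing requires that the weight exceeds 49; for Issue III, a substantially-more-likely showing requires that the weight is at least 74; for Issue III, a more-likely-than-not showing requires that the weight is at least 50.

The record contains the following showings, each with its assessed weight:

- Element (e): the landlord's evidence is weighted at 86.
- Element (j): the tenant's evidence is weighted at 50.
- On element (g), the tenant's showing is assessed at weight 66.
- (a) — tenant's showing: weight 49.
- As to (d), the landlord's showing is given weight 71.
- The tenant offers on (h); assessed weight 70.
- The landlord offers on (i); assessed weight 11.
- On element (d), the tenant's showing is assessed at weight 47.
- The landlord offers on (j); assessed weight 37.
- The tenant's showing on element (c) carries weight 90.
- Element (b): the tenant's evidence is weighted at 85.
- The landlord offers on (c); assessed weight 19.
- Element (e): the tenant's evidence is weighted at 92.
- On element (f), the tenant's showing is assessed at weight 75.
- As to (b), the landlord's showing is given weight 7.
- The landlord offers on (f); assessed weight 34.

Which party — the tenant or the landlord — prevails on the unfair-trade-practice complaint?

landlord

— Issue I —
Stage I.1 — burden on tenant; standard: the preponderance of the evidence (weight is at least 49).
    (a): 49 ≥ 49 [met]
  Stage I.1 carried; the burden remains with the tenant.
Stage I.2 — burden on tenant; standard: a heightened civil standard (weight is at least 75).
    (b): 85 − 7 = 78 ≥ 75 [met]
  Stage I.2 carried; the final stage is satisfied.
Every stage carried; the tenant prevails on this issue.
— Issue II —
At Stage II.1 the tenant must meet a heightened civil standard (weight is at least 72): on (c) the weight is 90 less the opposing 19 gives net 71, which does not reach 72, so (c) does not meet the standard.
  Stage II.1 not carried; the tenant fails its burden.
The landlord prevails on this issue.
— Issue III —
At Stage III.1 the tenant must meet a substantially-more-likely showing (weight is at least 74): on (g) the weight is 66, < 74, so (g) does not meet the standard; on (h) the weight is 70, < 74, so (h) does not meet the standard.
  The tenant does not carry Stage III.1.
The landlord prevails on this issue.
Per-issue: Issue I → tenant; Issue II → landlord; Issue III → landlord. The tenant must prevail on every issue; overall, the landlord prevails.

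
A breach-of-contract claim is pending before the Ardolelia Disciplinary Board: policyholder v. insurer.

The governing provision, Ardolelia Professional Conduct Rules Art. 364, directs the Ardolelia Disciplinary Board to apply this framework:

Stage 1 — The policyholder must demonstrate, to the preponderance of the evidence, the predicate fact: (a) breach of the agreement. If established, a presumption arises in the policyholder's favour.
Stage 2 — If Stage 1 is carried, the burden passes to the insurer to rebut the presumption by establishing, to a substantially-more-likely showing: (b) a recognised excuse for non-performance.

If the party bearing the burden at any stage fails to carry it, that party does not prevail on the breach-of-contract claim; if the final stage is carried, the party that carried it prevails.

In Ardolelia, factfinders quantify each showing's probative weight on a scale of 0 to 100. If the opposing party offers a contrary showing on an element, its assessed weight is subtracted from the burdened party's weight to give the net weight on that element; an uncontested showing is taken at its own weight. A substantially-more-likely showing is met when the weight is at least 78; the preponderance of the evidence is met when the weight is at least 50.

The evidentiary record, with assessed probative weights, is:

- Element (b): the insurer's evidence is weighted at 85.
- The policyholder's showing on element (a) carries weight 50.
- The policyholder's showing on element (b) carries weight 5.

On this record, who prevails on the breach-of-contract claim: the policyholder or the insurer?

Stage 1 — burden on policyholder; standard: the preponderance of the evidence (weight is at least 50).
    (a): 50 ≥ 50 [met]
  All elements met. The burden passes to the insurer.
Stage 2 — burden on insurer; standard: a substantially-more-likely showing (weight is at least 78).
    (b): 85 − 5 = 80 ≥ 78 [met]
  All elements met at the final stage.
With every stage satisfied, the insurer prevails.

insurer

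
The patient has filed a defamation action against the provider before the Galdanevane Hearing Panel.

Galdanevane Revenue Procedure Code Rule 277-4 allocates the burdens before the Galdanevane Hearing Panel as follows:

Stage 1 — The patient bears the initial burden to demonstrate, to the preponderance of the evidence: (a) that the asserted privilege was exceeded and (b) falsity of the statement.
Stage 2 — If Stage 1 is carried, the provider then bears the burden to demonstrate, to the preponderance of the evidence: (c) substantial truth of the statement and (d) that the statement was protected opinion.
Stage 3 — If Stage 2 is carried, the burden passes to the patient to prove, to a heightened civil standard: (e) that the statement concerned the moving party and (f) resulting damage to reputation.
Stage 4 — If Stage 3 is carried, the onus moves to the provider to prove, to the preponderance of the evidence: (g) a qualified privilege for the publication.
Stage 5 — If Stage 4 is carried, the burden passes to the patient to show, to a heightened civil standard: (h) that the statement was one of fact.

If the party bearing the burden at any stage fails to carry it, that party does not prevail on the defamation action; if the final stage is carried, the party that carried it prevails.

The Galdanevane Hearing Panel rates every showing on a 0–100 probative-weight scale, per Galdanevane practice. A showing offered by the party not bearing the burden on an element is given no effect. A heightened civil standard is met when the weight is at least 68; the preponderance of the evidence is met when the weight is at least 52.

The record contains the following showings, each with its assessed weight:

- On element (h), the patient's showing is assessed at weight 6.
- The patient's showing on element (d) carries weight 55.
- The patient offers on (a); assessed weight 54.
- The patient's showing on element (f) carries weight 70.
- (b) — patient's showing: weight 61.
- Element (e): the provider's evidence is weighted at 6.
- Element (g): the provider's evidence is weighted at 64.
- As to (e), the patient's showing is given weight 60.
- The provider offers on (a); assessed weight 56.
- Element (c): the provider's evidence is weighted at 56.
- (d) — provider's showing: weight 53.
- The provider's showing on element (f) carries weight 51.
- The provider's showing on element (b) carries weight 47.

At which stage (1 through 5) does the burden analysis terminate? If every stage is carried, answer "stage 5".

Stage 1 — burden on patient; standard: the preponderance of the evidence (weight is at least 52).
    (a): 54 (provider's 56 disregarded) ≥ 52 [met]
    (b): 61 (provider's 47 disregarded) ≥ 52 [met]
  The patient carries Stage 1; the provider now bears the burden.
Stage 2 — burden on provider; standard: the preponderance of the evidence (weight is at least 52).
    (c): 56 ≥ 52 [met]
    (d): 53 (patient's 55 disregarded) ≥ 52 [met]
  All elements met. The burden passes to the patient.
Stage 3 — burden on patient; standard: a heightened civil standard (weight is at least 68).
    (e): 60 (provider's 6 disregarded) < 68 [not met]
    (f): 70 (provider's 51 disregarded) ≥ 68 [met]
  Not every element is met, so the patient fails to carry Stage 3.
The provider prevails.

stage 3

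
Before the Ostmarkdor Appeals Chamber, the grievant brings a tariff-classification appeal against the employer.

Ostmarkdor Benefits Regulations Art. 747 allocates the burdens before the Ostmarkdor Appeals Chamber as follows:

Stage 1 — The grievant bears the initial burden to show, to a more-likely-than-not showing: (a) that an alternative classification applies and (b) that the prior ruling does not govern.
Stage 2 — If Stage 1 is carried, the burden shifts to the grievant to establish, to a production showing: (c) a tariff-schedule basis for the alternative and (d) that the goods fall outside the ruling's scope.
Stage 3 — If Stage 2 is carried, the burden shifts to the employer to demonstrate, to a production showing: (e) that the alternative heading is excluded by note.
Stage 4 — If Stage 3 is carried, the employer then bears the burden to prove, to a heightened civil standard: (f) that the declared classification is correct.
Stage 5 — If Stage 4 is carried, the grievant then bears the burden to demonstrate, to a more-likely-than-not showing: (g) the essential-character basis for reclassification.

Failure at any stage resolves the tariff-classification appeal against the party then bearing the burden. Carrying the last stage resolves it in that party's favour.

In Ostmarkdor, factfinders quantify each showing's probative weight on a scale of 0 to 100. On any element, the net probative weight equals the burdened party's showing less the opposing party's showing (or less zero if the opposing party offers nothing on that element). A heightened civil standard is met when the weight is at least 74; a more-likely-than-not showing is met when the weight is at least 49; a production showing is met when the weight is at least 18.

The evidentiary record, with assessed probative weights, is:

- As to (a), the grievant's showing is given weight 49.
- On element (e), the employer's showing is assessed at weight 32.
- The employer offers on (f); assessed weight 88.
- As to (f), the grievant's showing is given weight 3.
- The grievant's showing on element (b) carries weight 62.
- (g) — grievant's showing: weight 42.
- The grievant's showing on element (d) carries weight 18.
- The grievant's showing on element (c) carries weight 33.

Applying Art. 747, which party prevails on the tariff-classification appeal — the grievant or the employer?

employer

Stage 1 (grievant, a more-likely-than-not showing, weight is at least 49): (a) 49 ≥ 49 — meets; (b) 62 ≥ 49 — meets.
  Stage 1 carried; the burden remains with the grievant.
Stage 2 (grievant, a production showing, weight is at least 18): (c) 33 ≥ 18 — meets; (d) 18 ≥ 18 — meets.
  Stage 2 is satisfied; the onus moves to the employer.
Stage 3 (employer, a production showing, weight is at least 18): (e) 32 ≥ 18 — meets.
  Stage 3 is satisfied; the employer continues to bear the burden.
Stage 4 (employer, a heightened civil standard, weight is at least 74): (f) net 88−3=85 ≥ 74 — meets.
  Stage 4 carried; the burden shifts to the grievant.
Stage 5 (grievant, a more-likely-than-not showing, weight is at least 49): (g) 42 < 49 — fails.
  Stage 5 not carried; the grievant fails its burden.
The analysis ends at Stage 5; the employer prevails.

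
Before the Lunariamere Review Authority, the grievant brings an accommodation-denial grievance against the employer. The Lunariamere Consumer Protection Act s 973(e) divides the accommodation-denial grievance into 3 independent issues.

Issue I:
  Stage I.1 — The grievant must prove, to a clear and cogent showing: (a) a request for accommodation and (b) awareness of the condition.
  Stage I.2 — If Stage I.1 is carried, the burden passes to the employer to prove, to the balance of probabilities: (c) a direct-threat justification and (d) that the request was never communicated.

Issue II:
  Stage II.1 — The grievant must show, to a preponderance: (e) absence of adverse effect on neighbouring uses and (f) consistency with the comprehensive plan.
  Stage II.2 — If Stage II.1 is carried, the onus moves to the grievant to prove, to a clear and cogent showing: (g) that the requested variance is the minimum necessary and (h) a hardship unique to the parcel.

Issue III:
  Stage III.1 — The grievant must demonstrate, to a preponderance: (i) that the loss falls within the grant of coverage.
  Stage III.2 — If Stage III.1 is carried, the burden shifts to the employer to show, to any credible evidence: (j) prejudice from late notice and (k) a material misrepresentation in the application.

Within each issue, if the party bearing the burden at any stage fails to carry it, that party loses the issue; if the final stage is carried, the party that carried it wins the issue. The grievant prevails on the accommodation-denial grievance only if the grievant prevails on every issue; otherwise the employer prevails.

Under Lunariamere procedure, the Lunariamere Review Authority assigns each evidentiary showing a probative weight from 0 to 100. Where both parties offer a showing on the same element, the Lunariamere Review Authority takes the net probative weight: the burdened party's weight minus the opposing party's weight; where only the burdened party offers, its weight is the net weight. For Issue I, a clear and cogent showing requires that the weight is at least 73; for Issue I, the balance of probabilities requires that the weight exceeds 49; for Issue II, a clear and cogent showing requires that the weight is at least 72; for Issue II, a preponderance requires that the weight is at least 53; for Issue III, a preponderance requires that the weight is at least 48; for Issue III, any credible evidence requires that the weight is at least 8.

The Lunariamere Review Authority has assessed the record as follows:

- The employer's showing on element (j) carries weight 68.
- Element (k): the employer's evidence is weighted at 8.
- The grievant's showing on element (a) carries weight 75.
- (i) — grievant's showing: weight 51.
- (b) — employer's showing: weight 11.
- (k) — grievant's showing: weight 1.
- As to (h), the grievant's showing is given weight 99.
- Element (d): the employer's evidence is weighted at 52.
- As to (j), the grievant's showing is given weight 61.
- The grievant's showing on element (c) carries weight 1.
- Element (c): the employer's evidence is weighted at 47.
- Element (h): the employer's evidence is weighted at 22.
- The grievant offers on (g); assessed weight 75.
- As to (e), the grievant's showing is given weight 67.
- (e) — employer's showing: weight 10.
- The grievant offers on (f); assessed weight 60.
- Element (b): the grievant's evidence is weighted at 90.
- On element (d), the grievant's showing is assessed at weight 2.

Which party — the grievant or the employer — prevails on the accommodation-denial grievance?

— Issue I —
Stage I.1 (grievant, a clear and cogent showing, weight is at least 73): (a) 75 ≥ 73 — meets; (b) net 90−11=79 ≥ 73 — meets.
  The grievant carries Stage I.1; the employer now bears the burden.
Stage I.2 (employer, the balance of probabilities, weight exceeds 49): (c) net 47−1=46 ≤ 49 — fails; (d) net 52−2=50 > 49 — meets.
  The employer does not carry Stage I.2.
The grievant prevails on this issue.
— Issue II —
At Stage II.1 the grievant must meet a preponderance (weight is at least 53): on (e) the weight is 67 less the opposing 10 gives net 57, ≥ 53, so (e) meets the standard; on (f) the weight is 60, which does reach 53, so (f) meets the standard.
  All elements met. The grievant retains the burden for Stage II.2.
At Stage II.2 the grievant must meet a clear and cogent showing (weight is at least 72): on (g) the weight is 75, which does reach 72, so (g) meets the standard; on (h) the weight is 99 less the opposing 22 gives net 77, ≥ 72, so (h) meets the standard.
  All elements met at the final stage.
Every stage carried; the grievant prevails on this issue.
— Issue III —
Stage III.1 (grievant, a preponderance, weight is at least 48): (i) 51 ≥ 48 — meets.
  Stage III.1 is satisfied; the onus moves to the employer.
Stage III.2 (employer, any credible evidence, weight is at least 8): (j) net 68−61=7 < 8 — fails; (k) net 8−1=7 < 8 — fails.
  Not every element is met, so the employer fails to carry Stage III.2.
So the grievant prevails on this issue.
Per-issue: Issue I → grievant; Issue II → grievant; Issue III → grievant. The grievant must prevail on every issue; overall, the grievant prevails.

grievant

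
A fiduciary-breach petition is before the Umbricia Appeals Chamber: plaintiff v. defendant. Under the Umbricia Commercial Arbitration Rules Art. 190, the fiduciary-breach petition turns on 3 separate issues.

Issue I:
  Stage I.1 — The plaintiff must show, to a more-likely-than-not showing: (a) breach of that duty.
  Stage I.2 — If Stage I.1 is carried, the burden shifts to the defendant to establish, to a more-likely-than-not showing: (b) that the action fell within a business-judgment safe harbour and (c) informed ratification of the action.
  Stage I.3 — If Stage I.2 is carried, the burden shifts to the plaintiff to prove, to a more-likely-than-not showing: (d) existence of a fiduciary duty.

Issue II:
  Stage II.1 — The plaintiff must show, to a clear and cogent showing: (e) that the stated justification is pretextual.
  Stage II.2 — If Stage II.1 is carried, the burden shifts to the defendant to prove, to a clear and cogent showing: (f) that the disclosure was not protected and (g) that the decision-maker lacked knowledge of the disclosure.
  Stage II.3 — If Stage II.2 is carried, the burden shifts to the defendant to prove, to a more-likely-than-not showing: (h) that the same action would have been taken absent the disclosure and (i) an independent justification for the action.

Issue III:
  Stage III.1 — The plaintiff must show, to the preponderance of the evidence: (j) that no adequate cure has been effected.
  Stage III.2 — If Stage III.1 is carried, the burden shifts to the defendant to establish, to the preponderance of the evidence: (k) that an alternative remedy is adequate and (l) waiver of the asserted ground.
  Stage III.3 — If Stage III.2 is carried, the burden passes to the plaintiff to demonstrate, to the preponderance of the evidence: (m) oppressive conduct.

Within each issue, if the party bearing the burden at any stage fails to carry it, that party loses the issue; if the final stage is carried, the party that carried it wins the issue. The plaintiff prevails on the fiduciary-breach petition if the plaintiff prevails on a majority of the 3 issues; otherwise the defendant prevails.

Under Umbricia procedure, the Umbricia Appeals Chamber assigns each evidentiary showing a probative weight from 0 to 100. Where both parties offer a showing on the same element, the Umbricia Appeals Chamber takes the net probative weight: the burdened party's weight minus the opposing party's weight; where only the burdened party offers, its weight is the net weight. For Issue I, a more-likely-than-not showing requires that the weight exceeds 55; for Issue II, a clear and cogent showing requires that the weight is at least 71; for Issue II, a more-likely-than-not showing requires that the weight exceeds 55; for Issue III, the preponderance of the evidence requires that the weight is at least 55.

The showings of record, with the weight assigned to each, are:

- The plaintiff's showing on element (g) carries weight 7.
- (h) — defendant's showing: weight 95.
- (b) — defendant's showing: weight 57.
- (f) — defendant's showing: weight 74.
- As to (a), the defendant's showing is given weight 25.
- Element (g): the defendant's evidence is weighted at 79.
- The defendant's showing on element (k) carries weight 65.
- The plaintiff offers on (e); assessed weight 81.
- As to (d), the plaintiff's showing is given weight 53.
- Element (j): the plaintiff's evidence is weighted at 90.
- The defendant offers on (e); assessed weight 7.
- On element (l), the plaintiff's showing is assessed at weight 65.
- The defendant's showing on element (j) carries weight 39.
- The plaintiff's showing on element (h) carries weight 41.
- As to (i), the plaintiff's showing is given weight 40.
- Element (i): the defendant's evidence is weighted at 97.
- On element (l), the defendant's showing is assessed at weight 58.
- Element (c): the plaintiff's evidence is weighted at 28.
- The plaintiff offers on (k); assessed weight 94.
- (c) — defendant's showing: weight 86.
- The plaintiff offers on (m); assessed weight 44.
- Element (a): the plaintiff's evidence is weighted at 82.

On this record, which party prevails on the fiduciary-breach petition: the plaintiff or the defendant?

defendant

— Issue I —
Stage I.1 (plaintiff, a more-likely-than-not showing, weight exceeds 55): (a) net 82−25=57 > 55 — meets.
  Stage I.1 is satisfied; the onus moves to the defendant.
Stage I.2 (defendant, a more-likely-than-not showing, weight exceeds 55): (b) 57 > 55 — meets; (c) net 86−28=58 > 55 — meets.
  The defendant carries Stage I.2; the plaintiff now bears the burden.
Stage I.3 (plaintiff, a more-likely-than-not showing, weight exceeds 55): (d) 53 ≤ 55 — fails.
  Not every element is met, so the plaintiff fails to carry Stage I.3.
The analysis ends at Stage I.3; the defendant prevails on this issue.
— Issue II —
Stage II.1 (plaintiff, a clear and cogent showing, weight is at least 71): (e) net 81−7=74 ≥ 71 — meets.
  All elements met. The burden passes to the defendant.
Stage II.2 (defendant, a clear and cogent showing, weight is at least 71): (f) 74 ≥ 71 — meets; (g) net 79−7=72 ≥ 71 — meets.
  Stage II.2 is satisfied; the defendant continues to bear the burden.
Stage II.3 (defendant, a more-likely-than-not showing, weight exceeds 55): (h) net 95−41=54 ≤ 55 — fails; (i) net 97−40=57 > 55 — meets.
  Not every element is met, so the defendant fails to carry Stage II.3.
The analysis ends at Stage II.3; the plaintiff prevails on this issue.
— Issue III —
At Stage III.1 the plaintiff must meet the preponderance of the evidence (weight is at least 55): on (j) the weight is 90 less the opposing 39 gives net 51, < 55, so (j) does not meet the standard.
  Not every element is met, so the plaintiff fails to carry Stage III.1.
The analysis ends at Stage III.1; the defendant prevails on this issue.
Per-issue: Issue I → defendant; Issue II → plaintiff; Issue III → defendant. The plaintiff must prevail on a majority of issues; overall, the defendant prevails.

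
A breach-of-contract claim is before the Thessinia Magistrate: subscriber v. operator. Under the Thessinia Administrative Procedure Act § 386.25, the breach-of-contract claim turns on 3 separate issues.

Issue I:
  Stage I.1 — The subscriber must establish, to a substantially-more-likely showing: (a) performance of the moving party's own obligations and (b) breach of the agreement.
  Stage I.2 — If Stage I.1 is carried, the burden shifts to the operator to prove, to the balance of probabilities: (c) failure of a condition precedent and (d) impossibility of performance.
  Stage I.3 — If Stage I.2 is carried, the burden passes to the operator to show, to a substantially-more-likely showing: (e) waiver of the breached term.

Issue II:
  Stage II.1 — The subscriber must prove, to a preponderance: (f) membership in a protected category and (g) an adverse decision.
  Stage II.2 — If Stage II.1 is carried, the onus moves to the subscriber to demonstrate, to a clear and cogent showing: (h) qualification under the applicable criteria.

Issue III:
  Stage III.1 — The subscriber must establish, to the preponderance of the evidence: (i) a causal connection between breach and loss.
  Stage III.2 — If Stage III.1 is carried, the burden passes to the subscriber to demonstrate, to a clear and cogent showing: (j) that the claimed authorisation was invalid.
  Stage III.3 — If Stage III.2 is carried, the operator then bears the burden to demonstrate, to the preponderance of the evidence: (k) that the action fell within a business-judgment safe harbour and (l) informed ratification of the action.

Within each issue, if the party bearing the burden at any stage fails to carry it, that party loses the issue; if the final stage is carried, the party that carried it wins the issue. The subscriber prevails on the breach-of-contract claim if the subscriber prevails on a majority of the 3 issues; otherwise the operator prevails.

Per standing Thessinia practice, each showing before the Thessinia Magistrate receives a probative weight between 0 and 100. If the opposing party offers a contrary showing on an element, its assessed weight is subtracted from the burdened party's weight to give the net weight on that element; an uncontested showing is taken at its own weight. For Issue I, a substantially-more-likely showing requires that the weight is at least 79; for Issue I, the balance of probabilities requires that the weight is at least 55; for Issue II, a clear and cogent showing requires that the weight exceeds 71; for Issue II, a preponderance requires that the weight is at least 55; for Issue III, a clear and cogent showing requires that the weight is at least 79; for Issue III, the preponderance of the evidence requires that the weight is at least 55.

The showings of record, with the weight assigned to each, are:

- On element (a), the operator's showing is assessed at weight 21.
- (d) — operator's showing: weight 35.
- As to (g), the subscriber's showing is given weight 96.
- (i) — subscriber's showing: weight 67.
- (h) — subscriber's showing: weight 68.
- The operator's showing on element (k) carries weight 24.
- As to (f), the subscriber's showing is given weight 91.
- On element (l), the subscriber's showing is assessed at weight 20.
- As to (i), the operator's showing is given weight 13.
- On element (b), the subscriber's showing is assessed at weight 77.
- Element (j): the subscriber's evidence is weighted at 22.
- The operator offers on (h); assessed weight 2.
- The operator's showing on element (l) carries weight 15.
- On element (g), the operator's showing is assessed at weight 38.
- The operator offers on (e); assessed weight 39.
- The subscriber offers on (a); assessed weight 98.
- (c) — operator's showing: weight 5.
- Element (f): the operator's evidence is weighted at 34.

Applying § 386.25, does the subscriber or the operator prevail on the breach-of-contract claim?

— Issue I —
At Stage I.1 the subscriber must meet a substantially-more-likely showing (weight is at least 79): on (a) the weight is 98 less the opposing 21 gives net 77, which does not reach 79, so (a) does not meet the standard; on (b) the weight is 77, < 79, so (b) does not meet the standard.
  Not every element is met, so the subscriber fails to carry Stage I.1.
The operator prevails on this issue.
— Issue II —
Stage II.1 — burden on subscriber; standard: a preponderance (weight is at least 55).
    (f): 91 − 34 = 57 ≥ 55 [met]
    (g): 96 − 38 = 58 ≥ 55 [met]
  All elements met. The subscriber retains the burden for Stage II.2.
Stage II.2 — burden on subscriber; standard: a clear and cogent showing (weight exceeds 71).
    (h): 68 − 2 = 66 ≤ 71 [not met]
  The subscriber does not carry Stage II.2.
So the operator prevails on this issue.
— Issue III —
Stage III.1 — burden on subscriber; standard: the preponderance of the evidence (weight is at least 55).
    (i): 67 − 13 = 54 < 55 [not met]
  Stage III.1 not carried; the subscriber fails its burden.
The operator prevails on this issue.
Per-issue: Issue I → operator; Issue II → operator; Issue III → operator. The subscriber must prevail on a majority of issues; overall, the operator prevails.

operator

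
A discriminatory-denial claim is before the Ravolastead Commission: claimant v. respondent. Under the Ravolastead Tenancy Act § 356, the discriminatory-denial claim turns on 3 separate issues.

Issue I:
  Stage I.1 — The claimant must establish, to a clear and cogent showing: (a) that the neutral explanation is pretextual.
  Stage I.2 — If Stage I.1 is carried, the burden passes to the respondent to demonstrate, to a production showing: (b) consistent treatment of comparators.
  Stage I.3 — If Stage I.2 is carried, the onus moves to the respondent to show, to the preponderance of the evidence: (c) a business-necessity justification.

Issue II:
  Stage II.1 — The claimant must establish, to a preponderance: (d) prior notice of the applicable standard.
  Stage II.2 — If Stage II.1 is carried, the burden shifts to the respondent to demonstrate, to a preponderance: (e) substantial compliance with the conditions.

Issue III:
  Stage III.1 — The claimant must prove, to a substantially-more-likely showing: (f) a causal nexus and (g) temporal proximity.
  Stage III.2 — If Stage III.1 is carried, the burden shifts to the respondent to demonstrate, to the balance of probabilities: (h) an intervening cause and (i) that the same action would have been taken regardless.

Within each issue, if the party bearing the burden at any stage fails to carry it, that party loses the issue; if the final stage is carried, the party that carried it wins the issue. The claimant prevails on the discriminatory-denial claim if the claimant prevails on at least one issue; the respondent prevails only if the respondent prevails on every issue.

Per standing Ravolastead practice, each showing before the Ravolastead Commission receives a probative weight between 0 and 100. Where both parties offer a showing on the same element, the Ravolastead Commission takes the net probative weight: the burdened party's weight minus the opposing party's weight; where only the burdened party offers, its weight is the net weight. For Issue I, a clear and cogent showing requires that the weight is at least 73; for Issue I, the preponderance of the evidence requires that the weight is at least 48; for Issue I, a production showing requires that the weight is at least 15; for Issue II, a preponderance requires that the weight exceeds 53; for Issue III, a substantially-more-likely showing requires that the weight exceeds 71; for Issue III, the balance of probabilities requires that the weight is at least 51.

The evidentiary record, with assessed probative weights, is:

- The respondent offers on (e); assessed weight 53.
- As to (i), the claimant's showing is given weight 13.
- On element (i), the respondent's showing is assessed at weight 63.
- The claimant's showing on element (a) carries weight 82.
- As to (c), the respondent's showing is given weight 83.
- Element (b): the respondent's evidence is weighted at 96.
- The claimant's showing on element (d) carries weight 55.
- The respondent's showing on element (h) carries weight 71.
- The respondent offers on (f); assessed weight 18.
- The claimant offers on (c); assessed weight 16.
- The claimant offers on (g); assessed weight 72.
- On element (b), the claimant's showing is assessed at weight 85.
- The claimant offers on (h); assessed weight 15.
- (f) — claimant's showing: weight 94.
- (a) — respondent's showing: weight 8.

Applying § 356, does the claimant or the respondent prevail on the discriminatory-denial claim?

claimant

— Issue I —
Stage I.1 (claimant, a clear and cogent showing, weight is at least 73): (a) net 82−8=74 ≥ 73 — meets.
  All elements met. The burden passes to the respondent.
Stage I.2 (respondent, a production showing, weight is at least 15): (b) net 96−85=11 < 15 — fails.
  Stage I.2 not carried; the respondent fails its burden.
The analysis ends at Stage I.2; the claimant prevails on this issue.
— Issue II —
At Stage II.1 the claimant must meet a preponderance (weight exceeds 53): on (d) the weight is 55, > 53, so (d) meets the standard.
  All elements met. The burden passes to the respondent.
At Stage II.2 the respondent must meet a preponderance (weight exceeds 53): on (e) the weight is 53, which does not exceed 53, so (e) does not meet the standard.
  Not every element is met, so the respondent fails to carry Stage II.2.
The analysis ends at Stage II.2; the claimant prevails on this issue.
— Issue III —
Stage III.1 — burden on claimant; standard: a substantially-more-likely showing (weight exceeds 71).
    (f): 94 − 18 = 76 > 71 [met]
    (g): 72 > 71 [met]
  The claimant carries Stage III.1; the respondent now bears the burden.
Stage III.2 — burden on respondent; standard: the balance of probabilities (weight is at least 51).
    (h): 71 − 15 = 56 ≥ 51 [met]
    (i): 63 − 13 = 50 < 51 [not met]
  Stage III.2 not carried; the respondent fails its burden.
So the claimant prevails on this issue.
Per-issue: Issue I → claimant; Issue II → claimant; Issue III → claimant. The claimant must prevail on at least one issue; overall, the claimant prevails.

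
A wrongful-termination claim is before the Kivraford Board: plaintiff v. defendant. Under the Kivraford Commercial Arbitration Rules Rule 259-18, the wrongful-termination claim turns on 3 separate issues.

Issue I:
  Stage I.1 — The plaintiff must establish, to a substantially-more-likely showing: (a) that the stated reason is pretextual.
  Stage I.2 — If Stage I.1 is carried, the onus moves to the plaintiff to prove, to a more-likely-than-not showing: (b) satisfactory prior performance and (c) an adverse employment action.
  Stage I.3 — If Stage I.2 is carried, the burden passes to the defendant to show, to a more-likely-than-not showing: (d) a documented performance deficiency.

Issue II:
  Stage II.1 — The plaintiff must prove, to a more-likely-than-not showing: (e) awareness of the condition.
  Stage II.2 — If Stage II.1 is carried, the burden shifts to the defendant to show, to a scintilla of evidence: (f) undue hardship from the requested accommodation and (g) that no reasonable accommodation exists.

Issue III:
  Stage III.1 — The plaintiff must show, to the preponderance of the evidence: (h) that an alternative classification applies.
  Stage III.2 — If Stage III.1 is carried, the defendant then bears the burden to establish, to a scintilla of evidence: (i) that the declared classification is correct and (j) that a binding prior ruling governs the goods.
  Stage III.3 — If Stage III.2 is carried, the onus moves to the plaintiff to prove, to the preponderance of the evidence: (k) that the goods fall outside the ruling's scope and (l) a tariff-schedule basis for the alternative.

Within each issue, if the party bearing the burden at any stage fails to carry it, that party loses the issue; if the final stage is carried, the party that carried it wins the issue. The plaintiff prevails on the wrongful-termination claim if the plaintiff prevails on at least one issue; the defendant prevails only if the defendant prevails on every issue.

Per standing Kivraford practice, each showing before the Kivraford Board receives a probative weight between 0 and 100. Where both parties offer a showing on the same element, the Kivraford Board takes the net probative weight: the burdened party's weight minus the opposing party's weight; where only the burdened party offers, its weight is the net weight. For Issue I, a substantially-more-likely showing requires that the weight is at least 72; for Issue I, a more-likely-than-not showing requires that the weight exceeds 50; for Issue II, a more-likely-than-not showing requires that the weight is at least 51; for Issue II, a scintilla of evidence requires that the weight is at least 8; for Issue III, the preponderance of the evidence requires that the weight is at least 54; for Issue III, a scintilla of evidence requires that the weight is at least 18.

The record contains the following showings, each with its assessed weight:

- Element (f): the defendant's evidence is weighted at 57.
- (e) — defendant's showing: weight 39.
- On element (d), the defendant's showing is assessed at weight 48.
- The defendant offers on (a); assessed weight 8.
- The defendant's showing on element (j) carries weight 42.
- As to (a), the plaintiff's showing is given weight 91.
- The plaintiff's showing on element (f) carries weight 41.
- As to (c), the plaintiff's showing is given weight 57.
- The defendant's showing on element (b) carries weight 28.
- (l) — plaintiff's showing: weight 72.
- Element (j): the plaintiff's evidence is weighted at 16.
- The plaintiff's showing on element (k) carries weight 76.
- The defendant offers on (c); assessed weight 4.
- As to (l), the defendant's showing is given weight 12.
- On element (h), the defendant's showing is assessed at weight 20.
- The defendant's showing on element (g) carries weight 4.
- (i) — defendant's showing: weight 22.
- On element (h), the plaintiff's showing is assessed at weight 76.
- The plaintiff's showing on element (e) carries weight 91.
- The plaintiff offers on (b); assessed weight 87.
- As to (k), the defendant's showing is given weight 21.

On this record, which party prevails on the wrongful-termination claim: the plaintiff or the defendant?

plaintiff

— Issue I —
Stage I.1 — burden on plaintiff; standard: a substantially-more-likely showing (weight is at least 72).
    (a): 91 − 8 = 83 ≥ 72 [met]
  Stage I.1 is satisfied; the plaintiff continues to bear the burden.
Stage I.2 — burden on plaintiff; standard: a more-likely-than-not showing (weight exceeds 50).
    (b): 87 − 28 = 59 > 50 [met]
    (c): 57 − 4 = 53 > 50 [met]
  Stage I.2 carried; the burden shifts to the defendant.
Stage I.3 — burden on defendant; standard: a more-likely-than-not showing (weight exceeds 50).
    (d): 48 ≤ 50 [not met]
  Stage I.3 not carried; the defendant fails its burden.
So the plaintiff prevails on this issue.
— Issue II —
At Stage II.1 the plaintiff must meet a more-likely-than-not showing (weight is at least 51): on (e) the weight is 91 less the opposing 39 gives net 52, which does reach 51, so (e) meets the standard.
  Stage II.1 carried; the burden shifts to the defendant.
At Stage II.2 the defendant must meet a scintilla of evidence (weight is at least 8): on (f) the weight is 57 less the opposing 41 gives net 16, ≥ 8, so (f) meets the standard; on (g) the weight is 4, which does not reach 8, so (g) does not meet the standard.
  Stage II.2 not carried; the defendant fails its burden.
So the plaintiff prevails on this issue.
— Issue III —
Stage III.1 — burden on plaintiff; standard: the preponderance of the evidence (weight is at least 54).
    (h): 76 − 20 = 56 ≥ 54 [met]
  The plaintiff carries Stage III.1; the defendant now bears the burden.
Stage III.2 — burden on defendant; standard: a scintilla of evidence (weight is at least 18).
    (i): 22 ≥ 18 [met]
    (j): 42 − 16 = 26 ≥ 18 [met]
  The defendant carries Stage III.2; the plaintiff now bears the burden.
Stage III.3 — burden on plaintiff; standard: the preponderance of the evidence (weight is at least 54).
    (k): 76 − 21 = 55 ≥ 54 [met]
    (l): 72 − 12 = 60 ≥ 54 [met]
  The plaintiff carries the last stage.
Every stage carried; the plaintiff prevails on this issue.
Per-issue: Issue I → plaintiff; Issue II → plaintiff; Issue III → plaintiff. The plaintiff must prevail on at least one issue; overall, the plaintiff prevails.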